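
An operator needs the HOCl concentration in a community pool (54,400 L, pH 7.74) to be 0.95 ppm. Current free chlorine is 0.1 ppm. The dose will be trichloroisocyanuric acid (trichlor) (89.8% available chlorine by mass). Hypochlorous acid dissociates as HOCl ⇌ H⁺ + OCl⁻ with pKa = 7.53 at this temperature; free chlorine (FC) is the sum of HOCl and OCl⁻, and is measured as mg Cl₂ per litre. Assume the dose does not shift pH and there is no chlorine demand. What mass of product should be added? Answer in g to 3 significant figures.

[OCl⁻]/[HOCl] = 10^(pH − pKa) = 10^(7.74 − 7.53) = 1.622; fraction as HOCl = 1/(1 + 1.622) = 0.3814.
Free chlorine required for 0.95 ppm HOCl: 0.95 / 0.3814 = 2.491 ppm.
FC to add: 2.491 − 0.1 = 2.391 mg/L as Cl₂.
Cl₂ equivalent: 2.391 mg/L × 54,400 L = 130.1 g.
Product at 89.8% available Cl: 130.1 / 0.898 = 144.8 g.

145 g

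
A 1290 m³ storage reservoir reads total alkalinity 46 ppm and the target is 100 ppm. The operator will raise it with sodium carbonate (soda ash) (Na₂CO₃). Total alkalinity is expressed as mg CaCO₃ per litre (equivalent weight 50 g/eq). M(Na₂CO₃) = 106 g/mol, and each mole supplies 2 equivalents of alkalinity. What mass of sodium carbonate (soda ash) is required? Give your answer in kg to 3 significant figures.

73.8 kg

Volume: 1290 m³ = 1,290,000 L.
Alkalinity to add: (100 − 46) = 54 mg/L as CaCO₃ × 1,290,000 L = 69,660 g as CaCO₃.
Equivalents: 69,660 g ÷ 50 g/eq = 1393 eq.
Each mole of Na₂CO₃ supplies 2 eq, so 1393 / 2 = 696.6 mol.
Mass: 696.6 mol × 106 g/mol = 73,840 g.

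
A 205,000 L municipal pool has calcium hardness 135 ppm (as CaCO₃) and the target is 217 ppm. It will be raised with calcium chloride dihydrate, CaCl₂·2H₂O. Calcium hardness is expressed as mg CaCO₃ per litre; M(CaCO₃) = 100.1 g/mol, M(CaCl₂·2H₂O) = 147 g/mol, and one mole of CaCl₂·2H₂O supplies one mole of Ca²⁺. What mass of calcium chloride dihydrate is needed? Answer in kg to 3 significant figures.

Hardness to add: (217 − 135) = 82 mg/L as CaCO₃ × 205,000 L = 16,810 g as CaCO₃.
Moles of Ca²⁺ (1 mol Ca²⁺ ≡ 1 mol CaCO₃): 16,810 / 100.1 g/mol = 167.9 mol.
Mass of CaCl₂·2H₂O: 167.9 × 147 = 24,690 g.

24.7 kg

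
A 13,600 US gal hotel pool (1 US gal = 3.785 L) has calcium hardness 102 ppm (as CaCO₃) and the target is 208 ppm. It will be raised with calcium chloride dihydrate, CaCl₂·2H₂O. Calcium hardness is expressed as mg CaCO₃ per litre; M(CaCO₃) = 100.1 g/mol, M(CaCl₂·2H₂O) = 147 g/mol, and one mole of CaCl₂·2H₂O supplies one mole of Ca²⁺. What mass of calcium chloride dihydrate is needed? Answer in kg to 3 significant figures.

8.01 kg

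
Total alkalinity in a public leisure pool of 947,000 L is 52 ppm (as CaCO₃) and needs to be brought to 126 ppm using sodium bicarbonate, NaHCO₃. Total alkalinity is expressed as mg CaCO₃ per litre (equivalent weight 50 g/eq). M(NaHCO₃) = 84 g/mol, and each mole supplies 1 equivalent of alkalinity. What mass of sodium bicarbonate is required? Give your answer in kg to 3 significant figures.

118 kg

Alkalinity to add: (126 − 52) = 74 mg/L as CaCO₃ × 947,000 L = 70,080 g as CaCO₃.
Equivalents: 70,080 g ÷ 50 g/eq = 1402 eq.
NaHCO₃ supplies 1 eq per mole → 1402 mol.
Mass: 1402 mol × 84 g/mol = 117,700 g.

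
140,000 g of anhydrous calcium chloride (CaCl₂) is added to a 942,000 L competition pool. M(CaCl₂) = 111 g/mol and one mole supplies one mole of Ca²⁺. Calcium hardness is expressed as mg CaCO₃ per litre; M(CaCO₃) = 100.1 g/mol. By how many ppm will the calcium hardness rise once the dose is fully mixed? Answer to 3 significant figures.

Moles of Ca²⁺: 140,000 g ÷ 111 g/mol = 1261 mol.
As CaCO₃: 1261 mol × 100.1 g/mol = 126,300 g.
Rise: 126,300 g / 942,000 L × 1000 = 134 mg/L.

134 ppm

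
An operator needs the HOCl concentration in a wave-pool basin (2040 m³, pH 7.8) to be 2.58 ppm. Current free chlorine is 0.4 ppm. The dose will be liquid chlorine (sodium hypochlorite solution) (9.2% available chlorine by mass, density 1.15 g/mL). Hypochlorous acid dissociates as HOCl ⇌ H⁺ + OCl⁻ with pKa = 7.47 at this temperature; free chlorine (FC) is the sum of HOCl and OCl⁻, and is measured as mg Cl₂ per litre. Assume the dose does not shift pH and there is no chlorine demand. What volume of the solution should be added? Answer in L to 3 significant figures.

Volume: 2040 m³ = 2,040,000 L.
[OCl⁻]/[HOCl] = 10^(pH − pKa) = 10^(7.8 − 7.47) = 2.138; fraction as HOCl = 1/(1 + 2.138) = 0.3187.
Free chlorine required for 2.58 ppm HOCl: 2.58 / 0.3187 = 8.096 ppm.
FC to add: 8.096 − 0.4 = 7.696 mg/L as Cl₂.
Cl₂ equivalent: 7.696 mg/L × 2,040,000 L = 15,700 g.
Product at 9.2% available Cl: 15,700 / 0.092 = 170,600 g.
Volume: 170,600 g ÷ 1.15 g/mL = 148,400 mL.

148 L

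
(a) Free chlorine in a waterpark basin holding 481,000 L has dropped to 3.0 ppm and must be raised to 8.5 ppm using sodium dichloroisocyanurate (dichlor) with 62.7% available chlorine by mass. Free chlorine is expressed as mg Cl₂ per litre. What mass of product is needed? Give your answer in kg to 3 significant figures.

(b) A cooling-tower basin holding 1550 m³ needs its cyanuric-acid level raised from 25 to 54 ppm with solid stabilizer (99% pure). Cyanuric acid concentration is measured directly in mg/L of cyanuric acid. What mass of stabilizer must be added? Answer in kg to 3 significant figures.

(a) Chlorine deficit: 8.5 − 3.0 = 5.5 ppm = 5.5 mg/L as Cl₂.
(a) Cl₂ equivalent needed: 5.5 mg/L × 481,000 L = 2,646,000 mg = 2646 g.
(a) Product at 62.7% available chlorine: 2646 / 0.627 = 4219 g.

(b) Volume: 1550 m³ = 1,550,000 L.
(b) CYA to add: (54 − 25) = 29 mg/L × 1,550,000 L = 44,950 g cyanuric acid.
(b) At 99% purity: 44,950 / 0.99 = 45,400 g product.

(a) 4.22 kg; (b) 45.4 kg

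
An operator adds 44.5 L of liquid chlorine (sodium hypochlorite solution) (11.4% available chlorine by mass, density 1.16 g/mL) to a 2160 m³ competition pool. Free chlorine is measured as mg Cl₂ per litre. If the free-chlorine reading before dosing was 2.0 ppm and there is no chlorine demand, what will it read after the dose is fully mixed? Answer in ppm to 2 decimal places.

Volume: 2160 m³ = 2,160,000 L.
Mass of solution: 44.5 L × 1000 mL/L × 1.16 g/mL = 51,620 g.
Available chlorine delivered: 51,620 g × 0.114 = 5885 g as Cl₂.
Concentration rise: 5885 g / 2,160,000 L = 2.724 mg/L = 2.72 ppm.
Final FC: 2.0 + 2.72 = 4.72 ppm.

4.72 ppm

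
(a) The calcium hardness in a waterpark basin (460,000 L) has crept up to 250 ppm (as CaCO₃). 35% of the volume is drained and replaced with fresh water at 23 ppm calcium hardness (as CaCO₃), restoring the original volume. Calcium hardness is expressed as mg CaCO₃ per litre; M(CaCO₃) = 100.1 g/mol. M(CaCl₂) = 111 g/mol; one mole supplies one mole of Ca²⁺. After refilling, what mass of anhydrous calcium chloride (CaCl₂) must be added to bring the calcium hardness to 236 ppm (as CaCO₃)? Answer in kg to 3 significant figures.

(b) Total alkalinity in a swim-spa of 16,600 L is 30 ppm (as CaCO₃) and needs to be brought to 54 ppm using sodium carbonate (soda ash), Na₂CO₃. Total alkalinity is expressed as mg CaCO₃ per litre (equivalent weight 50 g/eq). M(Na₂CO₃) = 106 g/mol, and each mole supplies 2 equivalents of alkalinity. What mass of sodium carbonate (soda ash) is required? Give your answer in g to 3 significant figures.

(a) 33.4 kg; (b) 422 g

(a) After draining 35% and refilling: 250 × 0.65 + 23 × 0.35 = 170.55 ppm.
(a) Deficit to target: 236 − 170.55 = 65.45 mg/L.
(a) As CaCO₃: 65.45 mg/L × 460,000 L = 30,110 g; ÷ 100.1 = 300.8 mol Ca²⁺.
(a) Mass: 300.8 × 111 = 33,390 g.

(b) Alkalinity to add: (54 − 30) = 24 mg/L as CaCO₃ × 16,600 L = 398.4 g as CaCO₃.
(b) Equivalents: 398.4 g ÷ 50 g/eq = 7.968 eq.
(b) Each mole of Na₂CO₃ supplies 2 eq, so 7.968 / 2 = 3.984 mol.
(b) Mass: 3.984 mol × 106 g/mol = 422.3 g.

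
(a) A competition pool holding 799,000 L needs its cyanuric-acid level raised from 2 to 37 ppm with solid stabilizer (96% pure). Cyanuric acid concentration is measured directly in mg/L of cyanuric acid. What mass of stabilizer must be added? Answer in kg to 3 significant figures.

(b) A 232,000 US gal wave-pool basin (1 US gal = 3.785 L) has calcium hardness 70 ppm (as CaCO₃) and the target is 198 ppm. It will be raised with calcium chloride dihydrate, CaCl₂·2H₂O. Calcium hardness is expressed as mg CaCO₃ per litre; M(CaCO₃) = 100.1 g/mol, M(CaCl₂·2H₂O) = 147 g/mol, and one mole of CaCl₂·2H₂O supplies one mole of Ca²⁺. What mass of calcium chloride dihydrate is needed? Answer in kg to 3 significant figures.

(a) 29.1 kg; (b) 165 kg

(a) CYA to add: (37 − 2) = 35 mg/L × 799,000 L = 27,960 g cyanuric acid.
(a) At 96% purity: 27,960 / 0.96 = 29,130 g product.

(b) Volume: 232,000 US gal × 3.785 L/gal = 878,120 L.
(b) Hardness to add: (198 − 70) = 128 mg/L as CaCO₃ × 878,120 L = 112,400 g as CaCO₃.
(b) Moles of Ca²⁺ (1 mol Ca²⁺ ≡ 1 mol CaCO₃): 112,400 / 100.1 g/mol = 1123 mol.
(b) Mass of CaCl₂·2H₂O: 1123 × 147 = 165,100 g.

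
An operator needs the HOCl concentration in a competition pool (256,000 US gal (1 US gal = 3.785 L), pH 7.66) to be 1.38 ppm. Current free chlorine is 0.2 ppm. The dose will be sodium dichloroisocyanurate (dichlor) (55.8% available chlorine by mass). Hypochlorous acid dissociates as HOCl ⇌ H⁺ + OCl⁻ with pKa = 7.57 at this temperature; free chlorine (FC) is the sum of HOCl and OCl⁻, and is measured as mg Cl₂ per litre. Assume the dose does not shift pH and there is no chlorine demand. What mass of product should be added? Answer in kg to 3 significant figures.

5.00 kg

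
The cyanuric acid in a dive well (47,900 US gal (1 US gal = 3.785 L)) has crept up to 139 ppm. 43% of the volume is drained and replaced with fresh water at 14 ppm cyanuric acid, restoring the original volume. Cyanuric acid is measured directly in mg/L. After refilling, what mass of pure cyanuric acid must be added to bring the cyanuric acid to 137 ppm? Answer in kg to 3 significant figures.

9.38 kg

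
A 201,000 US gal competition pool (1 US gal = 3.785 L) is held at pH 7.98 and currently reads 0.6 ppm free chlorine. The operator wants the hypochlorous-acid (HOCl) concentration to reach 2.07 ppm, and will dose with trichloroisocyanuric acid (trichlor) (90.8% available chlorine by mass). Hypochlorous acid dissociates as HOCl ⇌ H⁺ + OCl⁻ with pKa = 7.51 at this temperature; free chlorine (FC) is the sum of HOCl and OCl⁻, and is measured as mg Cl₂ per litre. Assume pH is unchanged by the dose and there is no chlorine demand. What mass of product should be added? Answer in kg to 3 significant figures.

Volume: 201,000 US gal × 3.785 L/gal = 760,785 L.
[OCl⁻]/[HOCl] = 10^(pH − pKa) = 10^(7.98 − 7.51) = 2.951; fraction as HOCl = 1/(1 + 2.951) = 0.2531.
Free chlorine required for 2.07 ppm HOCl: 2.07 / 0.2531 = 8.179 ppm.
FC to add: 8.179 − 0.6 = 7.579 mg/L as Cl₂.
Cl₂ equivalent: 7.579 mg/L × 760,785 L = 5766 g.
Product at 90.8% available Cl: 5766 / 0.908 = 6350 g.

6.35 kg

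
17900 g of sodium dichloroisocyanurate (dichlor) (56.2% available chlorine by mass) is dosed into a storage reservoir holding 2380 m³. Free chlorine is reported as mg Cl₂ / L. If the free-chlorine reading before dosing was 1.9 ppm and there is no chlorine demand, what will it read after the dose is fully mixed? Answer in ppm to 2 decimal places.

Volume: 2380 m³ = 2,380,000 L.
Available chlorine delivered: 17,900 g × 0.562 = 10,060 g as Cl₂.
Concentration rise: 10,060 g / 2,380,000 L = 4.227 mg/L = 4.23 ppm.
Final FC: 1.9 + 4.23 = 6.13 ppm.

6.13 ppm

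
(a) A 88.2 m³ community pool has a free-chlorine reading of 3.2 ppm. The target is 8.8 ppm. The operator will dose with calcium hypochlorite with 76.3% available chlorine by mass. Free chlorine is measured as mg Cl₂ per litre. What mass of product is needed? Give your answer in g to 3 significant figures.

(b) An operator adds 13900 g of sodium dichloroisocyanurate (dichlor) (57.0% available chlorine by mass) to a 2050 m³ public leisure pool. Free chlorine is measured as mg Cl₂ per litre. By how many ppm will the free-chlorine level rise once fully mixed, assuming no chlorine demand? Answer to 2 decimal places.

(a) 647 g; (b) 3.86 ppm

(a) Volume: 88.2 m³ = 88,200 L.
(a) Chlorine deficit: 8.8 − 3.2 = 5.6 ppm = 5.6 mg/L as Cl₂.
(a) Cl₂ equivalent needed: 5.6 mg/L × 88,200 L = 493,900 mg = 493.9 g.
(a) Product at 76.3% available chlorine: 493.9 / 0.763 = 647.3 g.

(b) Volume: 2050 m³ = 2,050,000 L.
(b) Available chlorine delivered: 13,900 g × 0.57 = 7923 g as Cl₂.
(b) Concentration rise: 7923 g / 2,050,000 L = 3.865 mg/L = 3.86 ppm.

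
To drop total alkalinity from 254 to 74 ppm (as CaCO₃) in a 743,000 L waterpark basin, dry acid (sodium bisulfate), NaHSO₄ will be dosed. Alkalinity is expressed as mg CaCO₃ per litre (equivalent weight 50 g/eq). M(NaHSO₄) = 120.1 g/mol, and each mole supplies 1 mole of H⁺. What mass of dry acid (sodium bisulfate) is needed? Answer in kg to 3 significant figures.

321 kg

Alkalinity to neutralize: (254 − 74) = 180 mg/L as CaCO₃ × 743,000 L = 133,700 g as CaCO₃.
Equivalents of H⁺ required: 133,700 ÷ 50 g/eq = 2675 eq = 2675 mol NaHSO₄.
Mass of NaHSO₄: 2675 × 120.1 = 321,200 g.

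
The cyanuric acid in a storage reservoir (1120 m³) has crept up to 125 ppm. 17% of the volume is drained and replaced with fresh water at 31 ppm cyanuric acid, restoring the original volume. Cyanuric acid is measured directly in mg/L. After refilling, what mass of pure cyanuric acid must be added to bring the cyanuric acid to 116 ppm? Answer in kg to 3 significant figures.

7.82 kg

Volume: 1120 m³ = 1,120,000 L.
After draining 17% and refilling: 125 × 0.83 + 31 × 0.17 = 109.02 ppm.
Deficit to target: 116 − 109.02 = 6.98 mg/L.
Mass: 6.98 mg/L × 1,120,000 L = 7818 g cyanuric acid.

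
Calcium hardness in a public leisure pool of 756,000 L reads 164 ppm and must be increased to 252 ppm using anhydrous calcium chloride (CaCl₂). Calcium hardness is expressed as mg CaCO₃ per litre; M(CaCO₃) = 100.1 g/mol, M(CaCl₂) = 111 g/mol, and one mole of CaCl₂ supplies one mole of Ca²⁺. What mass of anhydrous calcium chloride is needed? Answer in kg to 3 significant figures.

73.8 kg

Hardness to add: (252 − 164) = 88 mg/L as CaCO₃ × 756,000 L = 66,530 g as CaCO₃.
Moles of Ca²⁺ (1 mol Ca²⁺ ≡ 1 mol CaCO₃): 66,530 / 100.1 g/mol = 664.6 mol.
Mass of CaCl₂: 664.6 × 111 = 73,770 g.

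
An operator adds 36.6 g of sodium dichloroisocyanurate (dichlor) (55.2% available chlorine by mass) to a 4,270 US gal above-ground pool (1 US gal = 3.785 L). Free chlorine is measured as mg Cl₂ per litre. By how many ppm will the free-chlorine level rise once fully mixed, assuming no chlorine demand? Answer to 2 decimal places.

Volume: 4,270 US gal × 3.785 L/gal = 16,162 L.
Available chlorine delivered: 36.6 g × 0.552 = 20.2 g as Cl₂.
Concentration rise: 20.2 g / 16,162 L = 1.25 mg/L = 1.25 ppm.

1.25 ppm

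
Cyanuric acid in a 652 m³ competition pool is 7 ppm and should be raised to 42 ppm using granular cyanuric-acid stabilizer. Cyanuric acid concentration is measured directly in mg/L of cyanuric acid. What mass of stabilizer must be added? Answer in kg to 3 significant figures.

Volume: 652 m³ = 652,000 L.
CYA to add: (42 − 7) = 35 mg/L × 652,000 L = 22,820 g cyanuric acid.

22.8 kg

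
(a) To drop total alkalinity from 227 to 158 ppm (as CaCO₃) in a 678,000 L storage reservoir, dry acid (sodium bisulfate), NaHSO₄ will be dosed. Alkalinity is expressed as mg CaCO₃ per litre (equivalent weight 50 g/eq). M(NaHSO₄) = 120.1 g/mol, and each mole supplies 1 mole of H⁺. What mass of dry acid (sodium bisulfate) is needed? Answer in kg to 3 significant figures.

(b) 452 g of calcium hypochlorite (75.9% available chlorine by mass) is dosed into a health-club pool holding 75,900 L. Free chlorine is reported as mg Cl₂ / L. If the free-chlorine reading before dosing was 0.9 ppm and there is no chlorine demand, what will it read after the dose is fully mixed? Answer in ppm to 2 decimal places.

(a) Alkalinity to neutralize: (227 − 158) = 69 mg/L as CaCO₃ × 678,000 L = 46,780 g as CaCO₃.
(a) Equivalents of H⁺ required: 46,780 ÷ 50 g/eq = 935.6 eq = 935.6 mol NaHSO₄.
(a) Mass of NaHSO₄: 935.6 × 120.1 = 112,400 g.

(b) Available chlorine delivered: 452 g × 0.759 = 343.1 g as Cl₂.
(b) Concentration rise: 343.1 g / 75,900 L = 4.52 mg/L = 4.52 ppm.
(b) Final FC: 0.9 + 4.52 = 5.42 ppm.

(a) 112 kg; (b) 5.42 ppm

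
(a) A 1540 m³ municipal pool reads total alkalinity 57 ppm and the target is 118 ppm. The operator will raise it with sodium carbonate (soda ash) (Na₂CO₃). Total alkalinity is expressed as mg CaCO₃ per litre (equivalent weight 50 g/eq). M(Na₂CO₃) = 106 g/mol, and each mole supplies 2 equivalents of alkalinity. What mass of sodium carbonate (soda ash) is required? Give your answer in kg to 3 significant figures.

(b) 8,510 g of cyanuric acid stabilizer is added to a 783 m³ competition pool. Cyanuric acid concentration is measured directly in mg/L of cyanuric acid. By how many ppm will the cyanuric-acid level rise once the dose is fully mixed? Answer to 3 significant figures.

(a) 99.6 kg; (b) 10.9 ppm

(a) Volume: 1540 m³ = 1,540,000 L.
(a) Alkalinity to add: (118 − 57) = 61 mg/L as CaCO₃ × 1,540,000 L = 93,940 g as CaCO₃.
(a) Equivalents: 93,940 g ÷ 50 g/eq = 1879 eq.
(a) Each mole of Na₂CO₃ supplies 2 eq, so 1879 / 2 = 939.4 mol.
(a) Mass: 939.4 mol × 106 g/mol = 99,580 g.

(b) Volume: 783 m³ = 783,000 L.
(b) Rise: 8,510 g / 783,000 L × 1000 = 10.87 mg/L.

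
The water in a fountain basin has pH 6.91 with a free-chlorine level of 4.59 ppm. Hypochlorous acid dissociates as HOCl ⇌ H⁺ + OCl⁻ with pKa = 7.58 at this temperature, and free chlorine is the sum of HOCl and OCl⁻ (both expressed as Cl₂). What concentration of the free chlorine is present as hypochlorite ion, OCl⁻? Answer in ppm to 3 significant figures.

0.808 ppm

[OCl⁻]/[HOCl] = 10^(pH − pKa) = 10^(6.91 − 7.58) = 10^-0.67 = 0.2138.
Fraction as HOCl = 1 / (1 + 0.2138) = 0.8239.
OCl⁻ = (1 − 0.8239) × 4.59 ppm = 0.8085 ppm.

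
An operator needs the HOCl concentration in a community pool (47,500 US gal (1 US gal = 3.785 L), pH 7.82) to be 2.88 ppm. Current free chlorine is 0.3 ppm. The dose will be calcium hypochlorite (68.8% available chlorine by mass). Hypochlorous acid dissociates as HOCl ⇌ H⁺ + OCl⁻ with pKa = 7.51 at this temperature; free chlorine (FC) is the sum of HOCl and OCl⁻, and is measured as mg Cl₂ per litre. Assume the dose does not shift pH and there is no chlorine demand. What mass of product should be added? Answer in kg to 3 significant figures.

Volume: 47,500 US gal × 3.785 L/gal = 179,788 L.
[OCl⁻]/[HOCl] = 10^(pH − pKa) = 10^(7.82 − 7.51) = 2.042; fraction as HOCl = 1/(1 + 2.042) = 0.3288.
Free chlorine required for 2.88 ppm HOCl: 2.88 / 0.3288 = 8.76 ppm.
FC to add: 8.76 − 0.3 = 8.46 mg/L as Cl₂.
Cl₂ equivalent: 8.46 mg/L × 179,788 L = 1521 g.
Product at 68.8% available Cl: 1521 / 0.688 = 2211 g.

2.21 kg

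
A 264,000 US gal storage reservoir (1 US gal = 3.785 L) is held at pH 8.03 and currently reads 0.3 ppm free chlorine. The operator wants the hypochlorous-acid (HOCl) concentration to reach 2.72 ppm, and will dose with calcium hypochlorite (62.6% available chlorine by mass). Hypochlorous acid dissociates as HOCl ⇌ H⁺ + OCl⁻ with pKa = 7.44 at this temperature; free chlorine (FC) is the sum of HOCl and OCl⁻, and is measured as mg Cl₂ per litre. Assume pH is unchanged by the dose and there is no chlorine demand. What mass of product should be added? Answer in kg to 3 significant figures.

20.8 kg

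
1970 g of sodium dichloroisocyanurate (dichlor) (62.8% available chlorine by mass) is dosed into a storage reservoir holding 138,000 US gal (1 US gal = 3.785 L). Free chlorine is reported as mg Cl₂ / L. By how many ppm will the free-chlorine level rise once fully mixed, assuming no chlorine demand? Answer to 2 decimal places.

Volume: 138,000 US gal × 3.785 L/gal = 522,330 L.
Available chlorine delivered: 1970 g × 0.628 = 1237 g as Cl₂.
Concentration rise: 1237 g / 522,330 L = 2.369 mg/L = 2.37 ppm.

2.37 ppm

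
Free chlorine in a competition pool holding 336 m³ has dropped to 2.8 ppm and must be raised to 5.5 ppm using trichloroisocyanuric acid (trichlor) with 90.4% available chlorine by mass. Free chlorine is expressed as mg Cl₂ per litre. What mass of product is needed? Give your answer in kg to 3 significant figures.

1.00 kg

Volume: 336 m³ = 336,000 L.
Chlorine deficit: 5.5 − 2.8 = 2.7 ppm = 2.7 mg/L as Cl₂.
Cl₂ equivalent needed: 2.7 mg/L × 336,000 L = 907,200 mg = 907.2 g.
Product at 90.4% available chlorine: 907.2 / 0.904 = 1004 g.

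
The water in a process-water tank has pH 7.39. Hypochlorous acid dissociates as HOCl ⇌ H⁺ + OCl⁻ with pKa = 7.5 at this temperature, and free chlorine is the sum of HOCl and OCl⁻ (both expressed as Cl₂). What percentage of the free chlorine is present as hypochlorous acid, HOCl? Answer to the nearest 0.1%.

[OCl⁻]/[HOCl] = 10^(pH − pKa) = 10^(7.39 − 7.5) = 10^-0.11 = 0.7762.
Fraction as HOCl = 1 / (1 + 0.7762) = 0.563.

56.3%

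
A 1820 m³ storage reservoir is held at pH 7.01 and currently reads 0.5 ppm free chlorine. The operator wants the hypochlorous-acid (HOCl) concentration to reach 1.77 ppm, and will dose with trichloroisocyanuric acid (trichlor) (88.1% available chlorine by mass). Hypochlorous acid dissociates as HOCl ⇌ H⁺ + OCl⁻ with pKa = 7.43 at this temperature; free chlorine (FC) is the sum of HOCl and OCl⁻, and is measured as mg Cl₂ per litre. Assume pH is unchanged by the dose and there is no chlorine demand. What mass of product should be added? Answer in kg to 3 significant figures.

4.01 kg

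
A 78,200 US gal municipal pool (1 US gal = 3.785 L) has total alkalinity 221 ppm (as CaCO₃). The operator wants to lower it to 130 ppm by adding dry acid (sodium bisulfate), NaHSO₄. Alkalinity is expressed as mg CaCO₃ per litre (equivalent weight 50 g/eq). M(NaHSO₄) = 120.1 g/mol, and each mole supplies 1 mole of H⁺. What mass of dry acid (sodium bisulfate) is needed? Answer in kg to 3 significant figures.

Volume: 78,200 US gal × 3.785 L/gal = 295,987 L.
Alkalinity to neutralize: (221 − 130) = 91 mg/L as CaCO₃ × 295,987 L = 26,930 g as CaCO₃.
Equivalents of H⁺ required: 26,930 ÷ 50 g/eq = 538.7 eq = 538.7 mol NaHSO₄.
Mass of NaHSO₄: 538.7 × 120.1 = 64,700 g.

64.7 kg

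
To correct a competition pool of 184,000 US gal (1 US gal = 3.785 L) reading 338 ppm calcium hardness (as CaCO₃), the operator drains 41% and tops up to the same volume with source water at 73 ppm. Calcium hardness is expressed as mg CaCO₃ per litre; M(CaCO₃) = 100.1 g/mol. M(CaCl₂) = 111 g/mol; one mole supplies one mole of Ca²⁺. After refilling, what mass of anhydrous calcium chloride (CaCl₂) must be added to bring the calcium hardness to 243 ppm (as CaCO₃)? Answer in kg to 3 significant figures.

10.5 kg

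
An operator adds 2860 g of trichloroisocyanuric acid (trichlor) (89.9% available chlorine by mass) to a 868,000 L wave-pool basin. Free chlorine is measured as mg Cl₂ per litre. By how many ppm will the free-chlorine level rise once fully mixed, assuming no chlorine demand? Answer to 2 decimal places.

Available chlorine delivered: 2860 g × 0.899 = 2571 g as Cl₂.
Concentration rise: 2571 g / 868,000 L = 2.962 mg/L = 2.96 ppm.

2.96 ppm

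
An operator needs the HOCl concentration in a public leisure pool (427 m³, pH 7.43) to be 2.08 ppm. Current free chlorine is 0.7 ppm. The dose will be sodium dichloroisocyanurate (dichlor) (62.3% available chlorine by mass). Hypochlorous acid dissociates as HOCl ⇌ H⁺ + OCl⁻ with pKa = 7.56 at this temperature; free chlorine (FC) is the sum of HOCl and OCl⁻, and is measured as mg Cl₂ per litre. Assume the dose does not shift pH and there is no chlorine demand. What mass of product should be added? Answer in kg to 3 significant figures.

Volume: 427 m³ = 427,000 L.
[OCl⁻]/[HOCl] = 10^(pH − pKa) = 10^(7.43 − 7.56) = 0.7413; fraction as HOCl = 1/(1 + 0.7413) = 0.5743.
Free chlorine required for 2.08 ppm HOCl: 2.08 / 0.5743 = 3.622 ppm.
FC to add: 3.622 − 0.7 = 2.922 mg/L as Cl₂.
Cl₂ equivalent: 2.922 mg/L × 427,000 L = 1248 g.
Product at 62.3% available Cl: 1248 / 0.623 = 2003 g.

2.00 kg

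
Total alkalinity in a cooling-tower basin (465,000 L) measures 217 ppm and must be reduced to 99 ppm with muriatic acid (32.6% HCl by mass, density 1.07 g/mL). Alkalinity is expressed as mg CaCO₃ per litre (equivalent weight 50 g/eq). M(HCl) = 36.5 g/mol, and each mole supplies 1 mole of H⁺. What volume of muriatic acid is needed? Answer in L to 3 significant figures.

Alkalinity to neutralize: (217 − 99) = 118 mg/L as CaCO₃ × 465,000 L = 54,870 g as CaCO₃.
Equivalents of H⁺ required: 54,870 ÷ 50 g/eq = 1097 eq = 1097 mol HCl.
Mass of HCl: 1097 × 36.5 = 40,060 g.
Mass of 32.6% solution: 40,060 / 0.326 = 122,900 g.
Volume: 122,900 g ÷ 1.07 g/mL = 114,800 mL.

115 L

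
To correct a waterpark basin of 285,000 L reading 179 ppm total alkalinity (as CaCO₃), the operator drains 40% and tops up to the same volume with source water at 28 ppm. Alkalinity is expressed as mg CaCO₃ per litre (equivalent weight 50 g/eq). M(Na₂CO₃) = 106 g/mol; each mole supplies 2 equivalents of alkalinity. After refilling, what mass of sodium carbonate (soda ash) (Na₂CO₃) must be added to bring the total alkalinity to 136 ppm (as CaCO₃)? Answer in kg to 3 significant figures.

5.26 kg

After draining 40% and refilling: 179 × 0.60 + 28 × 0.40 = 118.6 ppm.
Deficit to target: 136 − 118.6 = 17.4 mg/L.
As CaCO₃: 17.4 mg/L × 285,000 L = 4959 g; ÷ 50 g/eq ÷ 2 = 49.59 mol Na₂CO₃.
Mass: 49.59 × 106 = 5257 g.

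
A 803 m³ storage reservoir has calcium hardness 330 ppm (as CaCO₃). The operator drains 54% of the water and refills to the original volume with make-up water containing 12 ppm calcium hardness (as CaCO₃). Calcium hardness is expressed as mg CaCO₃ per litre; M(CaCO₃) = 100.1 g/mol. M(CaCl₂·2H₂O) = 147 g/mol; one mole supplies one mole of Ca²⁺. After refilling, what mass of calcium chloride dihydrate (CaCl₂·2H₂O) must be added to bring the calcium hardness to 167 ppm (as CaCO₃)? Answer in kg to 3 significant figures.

Volume: 803 m³ = 803,000 L.
After draining 54% and refilling: 330 × 0.46 + 12 × 0.54 = 158.28 ppm.
Deficit to target: 167 − 158.28 = 8.72 mg/L.
As CaCO₃: 8.72 mg/L × 803,000 L = 7002 g; ÷ 100.1 = 69.95 mol Ca²⁺.
Mass: 69.95 × 147 = 10,280 g.

10.3 kg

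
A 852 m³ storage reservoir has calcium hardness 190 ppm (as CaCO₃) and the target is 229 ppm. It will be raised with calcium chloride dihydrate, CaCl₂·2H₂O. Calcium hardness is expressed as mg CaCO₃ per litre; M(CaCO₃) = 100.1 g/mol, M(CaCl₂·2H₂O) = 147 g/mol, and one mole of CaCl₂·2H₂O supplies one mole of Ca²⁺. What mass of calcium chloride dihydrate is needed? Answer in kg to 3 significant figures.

48.8 kg

Volume: 852 m³ = 852,000 L.
Hardness to add: (229 − 190) = 39 mg/L as CaCO₃ × 852,000 L = 33,230 g as CaCO₃.
Moles of Ca²⁺ (1 mol Ca²⁺ ≡ 1 mol CaCO₃): 33,230 / 100.1 g/mol = 331.9 mol.
Mass of CaCl₂·2H₂O: 331.9 × 147 = 48,800 g.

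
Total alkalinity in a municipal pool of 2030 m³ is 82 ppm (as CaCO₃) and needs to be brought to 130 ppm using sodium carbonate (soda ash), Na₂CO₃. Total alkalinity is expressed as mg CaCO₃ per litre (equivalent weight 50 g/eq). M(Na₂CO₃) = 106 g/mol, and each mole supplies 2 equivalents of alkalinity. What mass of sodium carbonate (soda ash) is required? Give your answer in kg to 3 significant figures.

103 kg

Volume: 2030 m³ = 2,030,000 L.
Alkalinity to add: (130 − 82) = 48 mg/L as CaCO₃ × 2,030,000 L = 97,440 g as CaCO₃.
Equivalents: 97,440 g ÷ 50 g/eq = 1949 eq.
Each mole of Na₂CO₃ supplies 2 eq, so 1949 / 2 = 974.4 mol.
Mass: 974.4 mol × 106 g/mol = 103,300 g.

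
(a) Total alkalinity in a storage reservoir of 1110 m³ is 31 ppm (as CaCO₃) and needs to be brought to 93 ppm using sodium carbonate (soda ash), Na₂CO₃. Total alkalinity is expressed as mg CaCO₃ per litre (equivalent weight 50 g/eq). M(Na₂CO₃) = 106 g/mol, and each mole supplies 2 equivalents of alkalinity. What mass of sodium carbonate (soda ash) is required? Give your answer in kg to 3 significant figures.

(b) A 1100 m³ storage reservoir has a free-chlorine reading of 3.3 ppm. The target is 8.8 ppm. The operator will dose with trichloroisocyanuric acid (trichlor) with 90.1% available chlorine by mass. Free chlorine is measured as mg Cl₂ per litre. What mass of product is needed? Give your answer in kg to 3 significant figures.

(a) 72.9 kg; (b) 6.71 kg

(a) Volume: 1110 m³ = 1,110,000 L.
(a) Alkalinity to add: (93 − 31) = 62 mg/L as CaCO₃ × 1,110,000 L = 68,820 g as CaCO₃.
(a) Equivalents: 68,820 g ÷ 50 g/eq = 1376 eq.
(a) Each mole of Na₂CO₃ supplies 2 eq, so 1376 / 2 = 688.2 mol.
(a) Mass: 688.2 mol × 106 g/mol = 72,950 g.

(b) Volume: 1100 m³ = 1,100,000 L.
(b) Chlorine deficit: 8.8 − 3.3 = 5.5 ppm = 5.5 mg/L as Cl₂.
(b) Cl₂ equivalent needed: 5.5 mg/L × 1,100,000 L = 6,050,000 mg = 6050 g.
(b) Product at 90.1% available chlorine: 6050 / 0.901 = 6715 g.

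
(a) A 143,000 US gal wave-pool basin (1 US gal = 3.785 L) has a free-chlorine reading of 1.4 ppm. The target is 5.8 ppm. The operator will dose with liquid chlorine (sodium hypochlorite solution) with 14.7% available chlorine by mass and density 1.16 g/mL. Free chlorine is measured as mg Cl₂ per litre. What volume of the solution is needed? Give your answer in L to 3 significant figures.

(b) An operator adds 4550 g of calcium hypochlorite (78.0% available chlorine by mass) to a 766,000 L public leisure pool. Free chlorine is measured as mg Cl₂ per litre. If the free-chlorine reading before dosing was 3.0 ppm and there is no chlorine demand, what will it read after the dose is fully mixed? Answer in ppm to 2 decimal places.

(a) 14.0 L; (b) 7.63 ppm

(a) Volume: 143,000 US gal × 3.785 L/gal = 541,255 L.
(a) Chlorine deficit: 5.8 − 1.4 = 4.4 ppm = 4.4 mg/L as Cl₂.
(a) Cl₂ equivalent needed: 4.4 mg/L × 541,255 L = 2,382,000 mg = 2382 g.
(a) Product at 14.7% available chlorine: 2382 / 0.147 = 16,200 g.
(a) Volume at density 1.16 g/mL: 16,200 g ÷ 1.16 g/mL = 13,970 mL.

(b) Available chlorine delivered: 4550 g × 0.78 = 3549 g as Cl₂.
(b) Concentration rise: 3549 g / 766,000 L = 4.633 mg/L = 4.63 ppm.
(b) Final FC: 3.0 + 4.63 = 7.63 ppm.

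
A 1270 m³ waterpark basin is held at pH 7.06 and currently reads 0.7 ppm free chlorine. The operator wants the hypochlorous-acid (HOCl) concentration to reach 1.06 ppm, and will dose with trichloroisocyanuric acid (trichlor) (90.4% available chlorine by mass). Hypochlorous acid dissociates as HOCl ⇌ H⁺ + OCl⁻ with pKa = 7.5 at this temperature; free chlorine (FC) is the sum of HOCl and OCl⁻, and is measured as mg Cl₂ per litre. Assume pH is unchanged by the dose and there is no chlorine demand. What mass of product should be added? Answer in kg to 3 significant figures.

Volume: 1270 m³ = 1,270,000 L.
[OCl⁻]/[HOCl] = 10^(pH − pKa) = 10^(7.06 − 7.5) = 0.3631; fraction as HOCl = 1/(1 + 0.3631) = 0.7336.
Free chlorine required for 1.06 ppm HOCl: 1.06 / 0.7336 = 1.445 ppm.
FC to add: 1.445 − 0.7 = 0.7449 mg/L as Cl₂.
Cl₂ equivalent: 0.7449 mg/L × 1,270,000 L = 946 g.
Product at 90.4% available Cl: 946 / 0.904 = 1046 g.

1.05 kg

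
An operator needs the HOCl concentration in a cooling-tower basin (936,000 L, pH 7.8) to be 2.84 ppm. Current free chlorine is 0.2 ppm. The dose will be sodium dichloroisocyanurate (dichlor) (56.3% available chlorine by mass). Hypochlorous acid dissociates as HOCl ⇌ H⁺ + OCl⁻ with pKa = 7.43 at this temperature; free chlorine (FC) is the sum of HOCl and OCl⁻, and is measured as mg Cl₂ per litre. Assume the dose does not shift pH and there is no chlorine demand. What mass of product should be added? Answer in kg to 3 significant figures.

[OCl⁻]/[HOCl] = 10^(pH − pKa) = 10^(7.8 − 7.43) = 2.344; fraction as HOCl = 1/(1 + 2.344) = 0.299.
Free chlorine required for 2.84 ppm HOCl: 2.84 / 0.299 = 9.498 ppm.
FC to add: 9.498 − 0.2 = 9.298 mg/L as Cl₂.
Cl₂ equivalent: 9.298 mg/L × 936,000 L = 8703 g.
Product at 56.3% available Cl: 8703 / 0.563 = 15,460 g.

15.5 kg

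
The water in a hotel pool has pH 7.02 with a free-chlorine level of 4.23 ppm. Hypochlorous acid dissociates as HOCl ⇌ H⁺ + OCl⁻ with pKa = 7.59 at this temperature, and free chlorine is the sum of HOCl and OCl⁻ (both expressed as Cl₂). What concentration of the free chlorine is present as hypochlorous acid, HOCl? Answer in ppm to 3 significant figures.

[OCl⁻]/[HOCl] = 10^(pH − pKa) = 10^(7.02 − 7.59) = 10^-0.57 = 0.2692.
Fraction as HOCl = 1 / (1 + 0.2692) = 0.7879.
HOCl = 0.7879 × 4.23 ppm = 3.333 ppm.

3.33 ppm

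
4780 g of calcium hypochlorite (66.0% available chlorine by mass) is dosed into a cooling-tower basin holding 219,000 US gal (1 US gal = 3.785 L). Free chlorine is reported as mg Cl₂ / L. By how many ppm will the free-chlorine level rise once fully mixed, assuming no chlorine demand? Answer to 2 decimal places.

Volume: 219,000 US gal × 3.785 L/gal = 828,915 L.
Available chlorine delivered: 4780 g × 0.66 = 3155 g as Cl₂.
Concentration rise: 3155 g / 828,915 L = 3.806 mg/L = 3.81 ppm.

3.81 ppm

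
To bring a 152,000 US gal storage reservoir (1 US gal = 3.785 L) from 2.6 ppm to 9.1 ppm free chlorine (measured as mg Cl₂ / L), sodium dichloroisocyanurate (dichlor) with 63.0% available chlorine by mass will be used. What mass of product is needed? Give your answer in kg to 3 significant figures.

5.94 kg

Volume: 152,000 US gal × 3.785 L/gal = 575,320 L.
Chlorine deficit: 9.1 − 2.6 = 6.5 ppm = 6.5 mg/L as Cl₂.
Cl₂ equivalent needed: 6.5 mg/L × 575,320 L = 3,740,000 mg = 3740 g.
Product at 63.0% available chlorine: 3740 / 0.63 = 5936 g.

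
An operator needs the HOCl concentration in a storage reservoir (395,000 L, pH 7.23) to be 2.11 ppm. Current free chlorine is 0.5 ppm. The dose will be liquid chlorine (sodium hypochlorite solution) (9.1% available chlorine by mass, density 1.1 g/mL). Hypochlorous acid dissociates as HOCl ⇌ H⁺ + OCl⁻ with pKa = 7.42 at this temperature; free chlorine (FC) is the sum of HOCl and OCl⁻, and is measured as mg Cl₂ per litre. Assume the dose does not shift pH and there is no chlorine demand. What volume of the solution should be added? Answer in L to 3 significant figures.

[OCl⁻]/[HOCl] = 10^(pH − pKa) = 10^(7.23 − 7.42) = 0.6457; fraction as HOCl = 1/(1 + 0.6457) = 0.6077.
Free chlorine required for 2.11 ppm HOCl: 2.11 / 0.6077 = 3.472 ppm.
FC to add: 3.472 − 0.5 = 2.972 mg/L as Cl₂.
Cl₂ equivalent: 2.972 mg/L × 395,000 L = 1174 g.
Product at 9.1% available Cl: 1174 / 0.091 = 12,900 g.
Volume: 12,900 g ÷ 1.1 g/mL = 11,730 mL.

11.7 L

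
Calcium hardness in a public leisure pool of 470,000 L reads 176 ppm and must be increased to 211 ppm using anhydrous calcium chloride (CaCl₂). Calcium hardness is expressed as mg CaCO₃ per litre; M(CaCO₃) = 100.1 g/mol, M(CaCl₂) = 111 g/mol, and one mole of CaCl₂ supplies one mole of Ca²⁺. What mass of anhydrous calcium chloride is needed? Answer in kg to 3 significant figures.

Hardness to add: (211 − 176) = 35 mg/L as CaCO₃ × 470,000 L = 16,450 g as CaCO₃.
Moles of Ca²⁺ (1 mol Ca²⁺ ≡ 1 mol CaCO₃): 16,450 / 100.1 g/mol = 164.3 mol.
Mass of CaCl₂: 164.3 × 111 = 18,240 g.

18.2 kg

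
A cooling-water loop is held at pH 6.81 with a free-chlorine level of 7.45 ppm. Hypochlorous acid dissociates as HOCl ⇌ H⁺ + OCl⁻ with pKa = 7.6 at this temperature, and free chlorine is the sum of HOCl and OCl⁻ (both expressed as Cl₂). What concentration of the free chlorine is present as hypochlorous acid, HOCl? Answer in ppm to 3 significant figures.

[OCl⁻]/[HOCl] = 10^(pH − pKa) = 10^(6.81 − 7.6) = 10^-0.79 = 0.1622.
Fraction as HOCl = 1 / (1 + 0.1622) = 0.8605.
HOCl = 0.8605 × 7.45 ppm = 6.41 ppm.

6.41 ppm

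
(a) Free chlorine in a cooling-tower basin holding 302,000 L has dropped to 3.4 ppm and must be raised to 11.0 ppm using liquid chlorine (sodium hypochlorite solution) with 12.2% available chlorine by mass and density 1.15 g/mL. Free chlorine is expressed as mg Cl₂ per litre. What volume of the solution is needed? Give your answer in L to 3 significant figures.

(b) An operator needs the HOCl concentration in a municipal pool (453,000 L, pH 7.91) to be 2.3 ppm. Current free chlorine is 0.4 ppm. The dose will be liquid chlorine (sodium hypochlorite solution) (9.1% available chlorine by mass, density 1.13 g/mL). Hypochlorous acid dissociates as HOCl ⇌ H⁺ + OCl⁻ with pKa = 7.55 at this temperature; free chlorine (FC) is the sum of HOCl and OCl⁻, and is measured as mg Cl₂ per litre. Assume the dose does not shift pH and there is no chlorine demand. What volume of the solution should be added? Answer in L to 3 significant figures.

(a) 16.4 L; (b) 31.6 L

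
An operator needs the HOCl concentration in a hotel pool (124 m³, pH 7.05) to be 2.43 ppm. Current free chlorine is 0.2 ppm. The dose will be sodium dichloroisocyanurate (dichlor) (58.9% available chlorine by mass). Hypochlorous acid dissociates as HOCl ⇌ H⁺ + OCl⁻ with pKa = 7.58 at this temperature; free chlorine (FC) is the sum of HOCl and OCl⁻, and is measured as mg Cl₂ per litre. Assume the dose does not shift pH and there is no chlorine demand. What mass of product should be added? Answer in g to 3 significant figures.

Volume: 124 m³ = 124,000 L.
[OCl⁻]/[HOCl] = 10^(pH − pKa) = 10^(7.05 − 7.58) = 0.2951; fraction as HOCl = 1/(1 + 0.2951) = 0.7721.
Free chlorine required for 2.43 ppm HOCl: 2.43 / 0.7721 = 3.147 ppm.
FC to add: 3.147 − 0.2 = 2.947 mg/L as Cl₂.
Cl₂ equivalent: 2.947 mg/L × 124,000 L = 365.4 g.
Product at 58.9% available Cl: 365.4 / 0.589 = 620.5 g.

620 g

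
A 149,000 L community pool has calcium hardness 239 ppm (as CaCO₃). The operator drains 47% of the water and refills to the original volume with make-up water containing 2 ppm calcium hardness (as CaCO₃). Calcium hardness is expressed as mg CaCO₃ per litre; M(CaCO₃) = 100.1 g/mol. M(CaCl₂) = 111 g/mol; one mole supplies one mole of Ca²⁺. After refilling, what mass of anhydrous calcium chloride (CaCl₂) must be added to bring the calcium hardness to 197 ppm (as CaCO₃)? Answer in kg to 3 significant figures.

11.5 kg

After draining 47% and refilling: 239 × 0.53 + 2 × 0.47 = 127.61 ppm.
Deficit to target: 197 − 127.61 = 69.39 mg/L.
As CaCO₃: 69.39 mg/L × 149,000 L = 10,340 g; ÷ 100.1 = 103.3 mol Ca²⁺.
Mass: 103.3 × 111 = 11,460 g.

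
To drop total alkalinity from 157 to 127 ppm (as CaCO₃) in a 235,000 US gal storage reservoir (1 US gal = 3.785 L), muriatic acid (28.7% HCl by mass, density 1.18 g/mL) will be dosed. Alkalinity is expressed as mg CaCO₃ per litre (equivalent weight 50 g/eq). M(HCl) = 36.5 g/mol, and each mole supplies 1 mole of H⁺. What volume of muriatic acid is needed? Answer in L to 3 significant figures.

57.5 L

Volume: 235,000 US gal × 3.785 L/gal = 889,475 L.
Alkalinity to neutralize: (157 − 127) = 30 mg/L as CaCO₃ × 889,475 L = 26,680 g as CaCO₃.
Equivalents of H⁺ required: 26,680 ÷ 50 g/eq = 533.7 eq = 533.7 mol HCl.
Mass of HCl: 533.7 × 36.5 = 19,480 g.
Mass of 28.7% solution: 19,480 / 0.287 = 67,870 g.
Volume: 67,870 g ÷ 1.18 g/mL = 57,520 mL.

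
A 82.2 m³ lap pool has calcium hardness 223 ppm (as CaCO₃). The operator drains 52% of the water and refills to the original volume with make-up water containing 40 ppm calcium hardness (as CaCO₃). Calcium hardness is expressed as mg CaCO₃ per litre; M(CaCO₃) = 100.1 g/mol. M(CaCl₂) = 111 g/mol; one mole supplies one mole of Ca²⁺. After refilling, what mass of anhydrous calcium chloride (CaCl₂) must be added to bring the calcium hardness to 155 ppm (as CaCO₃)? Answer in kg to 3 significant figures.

Volume: 82.2 m³ = 82,200 L.
After draining 52% and refilling: 223 × 0.48 + 40 × 0.52 = 127.84 ppm.
Deficit to target: 155 − 127.84 = 27.16 mg/L.
As CaCO₃: 27.16 mg/L × 82,200 L = 2233 g; ÷ 100.1 = 22.3 mol Ca²⁺.
Mass: 22.3 × 111 = 2476 g.

2.48 kg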